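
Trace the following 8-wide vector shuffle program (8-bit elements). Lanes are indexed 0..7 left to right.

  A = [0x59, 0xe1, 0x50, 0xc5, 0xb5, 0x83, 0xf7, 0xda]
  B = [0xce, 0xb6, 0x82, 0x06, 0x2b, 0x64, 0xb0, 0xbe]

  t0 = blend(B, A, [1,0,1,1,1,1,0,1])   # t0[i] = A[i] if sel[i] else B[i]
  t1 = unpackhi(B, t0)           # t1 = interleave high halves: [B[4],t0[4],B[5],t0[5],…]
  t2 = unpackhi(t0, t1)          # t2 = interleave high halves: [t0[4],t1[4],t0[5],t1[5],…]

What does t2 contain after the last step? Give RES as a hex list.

RES = [0xb5, 0xb0, 0x83, 0xb0, 0xb0, 0xbe, 0xda, 0xda]

t0 = [0x59, 0xb6, 0x50, 0xc5, 0xb5, 0x83, 0xb0, 0xda]
t1 = [0x2b, 0xb5, 0x64, 0x83, 0xb0, 0xb0, 0xbe, 0xda]
t2 = [0xb5, 0xb0, 0x83, 0xb0, 0xb0, 0xbe, 0xda, 0xda]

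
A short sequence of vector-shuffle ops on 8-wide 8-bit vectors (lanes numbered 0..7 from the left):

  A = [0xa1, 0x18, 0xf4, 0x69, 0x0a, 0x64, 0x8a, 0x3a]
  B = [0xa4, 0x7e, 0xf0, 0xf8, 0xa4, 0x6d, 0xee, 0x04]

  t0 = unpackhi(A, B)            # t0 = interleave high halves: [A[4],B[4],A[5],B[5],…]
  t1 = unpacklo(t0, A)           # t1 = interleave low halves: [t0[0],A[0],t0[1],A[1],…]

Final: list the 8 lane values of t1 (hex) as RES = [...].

  t0: 0a a4 64 6d 8a ee 3a 04
  t1: 0a a1 a4 18 64 f4 6d 69

RES = [0x0a, 0xa1, 0xa4, 0x18, 0x64, 0xf4, 0x6d, 0x69]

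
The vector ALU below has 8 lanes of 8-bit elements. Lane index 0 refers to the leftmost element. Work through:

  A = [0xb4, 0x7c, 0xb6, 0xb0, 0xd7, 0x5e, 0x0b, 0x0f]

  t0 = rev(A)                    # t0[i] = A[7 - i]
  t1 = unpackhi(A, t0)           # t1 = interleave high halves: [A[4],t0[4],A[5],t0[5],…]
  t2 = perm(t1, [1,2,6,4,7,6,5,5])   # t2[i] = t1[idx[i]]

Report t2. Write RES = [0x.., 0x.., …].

RES = [0xb0, 0x5e, 0x0f, 0x0b, 0xb4, 0x0f, 0x7c, 0x7c]

→ t0 |0f|0b|5e|d7|b0|b6|7c|b4|
→ t1 |d7|b0|5e|b6|0b|7c|0f|b4|
→ t2 |b0|5e|0f|0b|b4|0f|7c|7c|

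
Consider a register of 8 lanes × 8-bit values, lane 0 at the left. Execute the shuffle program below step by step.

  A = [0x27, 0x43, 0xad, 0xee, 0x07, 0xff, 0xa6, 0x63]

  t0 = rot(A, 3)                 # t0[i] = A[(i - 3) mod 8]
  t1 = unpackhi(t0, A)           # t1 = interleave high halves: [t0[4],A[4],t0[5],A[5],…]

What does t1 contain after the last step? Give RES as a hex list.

RES = [ 0x43  0x07  0xad  0xff  0xee  0xa6  0x07  0x63 ]

  t0: ff a6 63 27 43 ad ee 07
  t1: 43 07 ad ff ee a6 07 63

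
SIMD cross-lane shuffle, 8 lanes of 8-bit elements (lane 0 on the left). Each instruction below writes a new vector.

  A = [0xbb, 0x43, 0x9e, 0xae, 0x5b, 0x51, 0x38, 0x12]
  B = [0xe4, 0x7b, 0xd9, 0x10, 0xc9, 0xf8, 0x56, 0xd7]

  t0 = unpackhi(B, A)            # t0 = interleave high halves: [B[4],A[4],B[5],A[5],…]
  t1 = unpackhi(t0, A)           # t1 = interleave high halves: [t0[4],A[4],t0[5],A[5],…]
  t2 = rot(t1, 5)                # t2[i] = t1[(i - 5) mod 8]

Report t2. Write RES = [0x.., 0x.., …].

  t0: c9 5b f8 51 56 38 d7 12
  t1: 56 5b 38 51 d7 38 12 12
  t2: 51 d7 38 12 12 56 5b 38

RES = [ 0x51  0xd7  0x38  0x12  0x12  0x56  0x5b  0x38 ]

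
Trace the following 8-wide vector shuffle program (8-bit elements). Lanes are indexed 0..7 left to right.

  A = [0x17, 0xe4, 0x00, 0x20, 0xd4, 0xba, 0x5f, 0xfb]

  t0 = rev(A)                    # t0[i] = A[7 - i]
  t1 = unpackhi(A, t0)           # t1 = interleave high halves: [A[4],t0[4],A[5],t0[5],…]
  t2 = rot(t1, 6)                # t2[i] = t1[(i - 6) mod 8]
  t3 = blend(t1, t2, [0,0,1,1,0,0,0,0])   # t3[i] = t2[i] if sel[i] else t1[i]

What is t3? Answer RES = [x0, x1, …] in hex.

RES = [0xd4, 0x20, 0x5f, 0xe4, 0x5f, 0xe4, 0xfb, 0x17]

→ t0 |fb|5f|ba|d4|20|00|e4|17|
→ t1 |d4|20|ba|00|5f|e4|fb|17|
→ t2 |ba|00|5f|e4|fb|17|d4|20|
→ t3 |d4|20|5f|e4|5f|e4|fb|17|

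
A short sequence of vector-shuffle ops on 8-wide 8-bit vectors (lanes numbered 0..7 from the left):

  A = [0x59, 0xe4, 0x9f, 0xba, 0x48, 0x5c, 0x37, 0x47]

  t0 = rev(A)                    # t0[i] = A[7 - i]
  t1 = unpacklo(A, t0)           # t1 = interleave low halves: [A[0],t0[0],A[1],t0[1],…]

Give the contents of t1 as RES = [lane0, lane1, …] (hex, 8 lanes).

→ t0 |47|37|5c|48|ba|9f|e4|59|
→ t1 |59|47|e4|37|9f|5c|ba|48|

RES = [0x59, 0x47, 0xe4, 0x37, 0x9f, 0x5c, 0xba, 0x48]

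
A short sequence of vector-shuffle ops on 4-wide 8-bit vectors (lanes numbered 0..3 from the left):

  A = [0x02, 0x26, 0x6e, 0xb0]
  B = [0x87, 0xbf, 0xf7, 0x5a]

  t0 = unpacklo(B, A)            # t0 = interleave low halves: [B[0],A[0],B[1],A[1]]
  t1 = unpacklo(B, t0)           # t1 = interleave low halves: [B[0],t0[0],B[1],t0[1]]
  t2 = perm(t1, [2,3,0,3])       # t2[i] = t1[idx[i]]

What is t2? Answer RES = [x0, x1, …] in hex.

  t0: 87 02 bf 26
  t1: 87 87 bf 02
  t2: bf 02 87 02

RES = [ 0xbf  0x02  0x87  0x02 ]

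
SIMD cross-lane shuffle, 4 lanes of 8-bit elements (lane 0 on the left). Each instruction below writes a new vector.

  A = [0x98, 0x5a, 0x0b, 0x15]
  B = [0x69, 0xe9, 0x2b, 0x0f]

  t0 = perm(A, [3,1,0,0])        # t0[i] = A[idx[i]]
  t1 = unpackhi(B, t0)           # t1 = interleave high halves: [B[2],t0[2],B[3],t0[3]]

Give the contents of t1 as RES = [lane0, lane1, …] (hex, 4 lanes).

  t0: 15 5a 98 98
  t1: 2b 98 0f 98

RES = [0x2b, 0x98, 0x0f, 0x98]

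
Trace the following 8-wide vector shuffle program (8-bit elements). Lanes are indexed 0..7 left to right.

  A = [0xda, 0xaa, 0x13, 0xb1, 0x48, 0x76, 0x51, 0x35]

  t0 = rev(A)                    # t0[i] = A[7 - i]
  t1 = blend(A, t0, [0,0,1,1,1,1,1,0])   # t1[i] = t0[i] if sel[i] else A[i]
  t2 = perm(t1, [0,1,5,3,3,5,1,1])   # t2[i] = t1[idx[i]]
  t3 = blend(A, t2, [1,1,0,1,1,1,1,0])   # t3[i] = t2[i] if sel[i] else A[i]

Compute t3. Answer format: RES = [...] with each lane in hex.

RES = [ 0xda  0xaa  0x13  0x48  0x48  0x13  0xaa  0x35 ]

  t0: 35 51 76 48 b1 13 aa da
  t1: da aa 76 48 b1 13 aa 35
  t2: da aa 13 48 48 13 aa aa
  t3: da aa 13 48 48 13 aa 35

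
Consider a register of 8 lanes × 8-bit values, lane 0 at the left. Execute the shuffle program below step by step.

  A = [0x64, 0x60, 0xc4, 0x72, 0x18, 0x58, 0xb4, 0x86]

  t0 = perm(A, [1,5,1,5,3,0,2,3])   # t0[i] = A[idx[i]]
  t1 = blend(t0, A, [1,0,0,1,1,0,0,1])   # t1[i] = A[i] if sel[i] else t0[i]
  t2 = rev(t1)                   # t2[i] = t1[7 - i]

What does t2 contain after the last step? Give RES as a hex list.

RES = [0x86, 0xc4, 0x64, 0x18, 0x72, 0x60, 0x58, 0x64]

t0 = [0x60, 0x58, 0x60, 0x58, 0x72, 0x64, 0xc4, 0x72]
t1 = [0x64, 0x58, 0x60, 0x72, 0x18, 0x64, 0xc4, 0x86]
t2 = [0x86, 0xc4, 0x64, 0x18, 0x72, 0x60, 0x58, 0x64]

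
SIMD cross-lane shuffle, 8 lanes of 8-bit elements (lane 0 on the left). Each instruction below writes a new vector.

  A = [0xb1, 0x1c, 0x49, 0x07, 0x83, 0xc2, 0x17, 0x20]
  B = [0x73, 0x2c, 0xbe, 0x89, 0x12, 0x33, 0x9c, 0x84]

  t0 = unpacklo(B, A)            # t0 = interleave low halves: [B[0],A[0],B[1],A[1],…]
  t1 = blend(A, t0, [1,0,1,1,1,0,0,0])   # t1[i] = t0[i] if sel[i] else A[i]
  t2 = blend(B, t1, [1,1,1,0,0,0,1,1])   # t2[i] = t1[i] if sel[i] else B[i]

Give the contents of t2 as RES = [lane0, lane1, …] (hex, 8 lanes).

  t0: 73 b1 2c 1c be 49 89 07
  t1: 73 1c 2c 1c be c2 17 20
  t2: 73 1c 2c 89 12 33 17 20

RES = [ 0x73  0x1c  0x2c  0x89  0x12  0x33  0x17  0x20 ]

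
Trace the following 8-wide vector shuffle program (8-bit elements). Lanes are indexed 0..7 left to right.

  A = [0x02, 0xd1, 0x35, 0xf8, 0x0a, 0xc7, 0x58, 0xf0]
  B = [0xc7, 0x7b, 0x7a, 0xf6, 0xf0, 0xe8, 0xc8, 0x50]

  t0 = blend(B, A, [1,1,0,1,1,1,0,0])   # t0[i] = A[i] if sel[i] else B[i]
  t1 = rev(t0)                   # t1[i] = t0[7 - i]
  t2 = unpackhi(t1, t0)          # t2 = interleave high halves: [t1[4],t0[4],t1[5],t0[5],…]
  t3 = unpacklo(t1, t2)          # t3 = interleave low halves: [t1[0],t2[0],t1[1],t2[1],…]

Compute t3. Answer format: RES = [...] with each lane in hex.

  t0: 02 d1 7a f8 0a c7 c8 50
  t1: 50 c8 c7 0a f8 7a d1 02
  t2: f8 0a 7a c7 d1 c8 02 50
  t3: 50 f8 c8 0a c7 7a 0a c7

RES = [ 0x50  0xf8  0xc8  0x0a  0xc7  0x7a  0x0a  0xc7 ]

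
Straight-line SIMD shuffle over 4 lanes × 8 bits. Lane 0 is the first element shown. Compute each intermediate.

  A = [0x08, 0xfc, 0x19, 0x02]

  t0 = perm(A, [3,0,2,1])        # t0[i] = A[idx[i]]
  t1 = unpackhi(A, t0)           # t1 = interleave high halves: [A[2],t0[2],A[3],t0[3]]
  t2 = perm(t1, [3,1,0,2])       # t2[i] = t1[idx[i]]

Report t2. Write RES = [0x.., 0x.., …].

→ t0 |02|08|19|fc|
→ t1 |19|19|02|fc|
→ t2 |fc|19|19|02|

RES = [ 0xfc  0x19  0x19  0x02 ]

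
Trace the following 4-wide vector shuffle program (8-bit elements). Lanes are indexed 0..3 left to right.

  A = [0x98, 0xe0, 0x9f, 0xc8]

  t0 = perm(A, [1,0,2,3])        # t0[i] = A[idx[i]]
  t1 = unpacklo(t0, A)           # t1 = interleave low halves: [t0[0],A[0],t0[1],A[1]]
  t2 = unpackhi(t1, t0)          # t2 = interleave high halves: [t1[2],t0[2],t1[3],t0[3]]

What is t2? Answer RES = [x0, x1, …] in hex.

t0 = [0xe0, 0x98, 0x9f, 0xc8]
t1 = [0xe0, 0x98, 0x98, 0xe0]
t2 = [0x98, 0x9f, 0xe0, 0xc8]

RES = [0x98, 0x9f, 0xe0, 0xc8]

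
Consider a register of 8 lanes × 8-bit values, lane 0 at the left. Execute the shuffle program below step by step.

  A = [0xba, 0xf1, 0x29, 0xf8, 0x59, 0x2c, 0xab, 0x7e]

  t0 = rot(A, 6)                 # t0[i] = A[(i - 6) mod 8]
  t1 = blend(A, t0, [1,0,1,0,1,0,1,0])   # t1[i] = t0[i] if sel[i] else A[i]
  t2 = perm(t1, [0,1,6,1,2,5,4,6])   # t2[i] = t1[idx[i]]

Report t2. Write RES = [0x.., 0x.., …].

RES = [ 0x29  0xf1  0xba  0xf1  0x59  0x2c  0xab  0xba ]

t0 = [0x29, 0xf8, 0x59, 0x2c, 0xab, 0x7e, 0xba, 0xf1]
t1 = [0x29, 0xf1, 0x59, 0xf8, 0xab, 0x2c, 0xba, 0x7e]
t2 = [0x29, 0xf1, 0xba, 0xf1, 0x59, 0x2c, 0xab, 0xba]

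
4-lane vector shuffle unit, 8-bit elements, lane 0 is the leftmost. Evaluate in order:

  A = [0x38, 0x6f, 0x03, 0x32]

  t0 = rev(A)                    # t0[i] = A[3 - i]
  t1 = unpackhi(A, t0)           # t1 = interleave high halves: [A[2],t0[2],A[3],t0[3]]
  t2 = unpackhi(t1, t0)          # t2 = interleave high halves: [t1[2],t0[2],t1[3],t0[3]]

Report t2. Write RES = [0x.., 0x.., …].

RES = [ 0x32  0x6f  0x38  0x38 ]

→ t0 |32|03|6f|38|
→ t1 |03|6f|32|38|
→ t2 |32|6f|38|38|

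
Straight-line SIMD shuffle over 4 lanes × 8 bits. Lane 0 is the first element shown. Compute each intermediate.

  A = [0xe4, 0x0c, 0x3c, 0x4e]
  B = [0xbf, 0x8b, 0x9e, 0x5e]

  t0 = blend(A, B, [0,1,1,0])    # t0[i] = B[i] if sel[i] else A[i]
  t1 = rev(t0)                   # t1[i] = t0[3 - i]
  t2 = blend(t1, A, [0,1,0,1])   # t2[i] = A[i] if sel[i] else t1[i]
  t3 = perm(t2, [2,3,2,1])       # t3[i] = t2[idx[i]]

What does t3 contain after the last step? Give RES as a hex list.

t0 = [0xe4, 0x8b, 0x9e, 0x4e]
t1 = [0x4e, 0x9e, 0x8b, 0xe4]
t2 = [0x4e, 0x0c, 0x8b, 0x4e]
t3 = [0x8b, 0x4e, 0x8b, 0x0c]

RES = [ 0x8b  0x4e  0x8b  0x0c ]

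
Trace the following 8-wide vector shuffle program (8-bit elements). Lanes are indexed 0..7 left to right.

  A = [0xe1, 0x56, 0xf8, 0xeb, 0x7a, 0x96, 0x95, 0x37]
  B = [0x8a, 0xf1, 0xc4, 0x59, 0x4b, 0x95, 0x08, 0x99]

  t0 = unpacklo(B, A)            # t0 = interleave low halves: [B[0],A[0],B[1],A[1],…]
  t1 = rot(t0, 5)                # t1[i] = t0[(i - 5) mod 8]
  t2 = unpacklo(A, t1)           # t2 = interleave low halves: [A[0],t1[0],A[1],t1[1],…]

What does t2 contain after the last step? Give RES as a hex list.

RES = [ 0xe1  0x56  0x56  0xc4  0xf8  0xf8  0xeb  0x59 ]

t0 = [0x8a, 0xe1, 0xf1, 0x56, 0xc4, 0xf8, 0x59, 0xeb]
t1 = [0x56, 0xc4, 0xf8, 0x59, 0xeb, 0x8a, 0xe1, 0xf1]
t2 = [0xe1, 0x56, 0x56, 0xc4, 0xf8, 0xf8, 0xeb, 0x59]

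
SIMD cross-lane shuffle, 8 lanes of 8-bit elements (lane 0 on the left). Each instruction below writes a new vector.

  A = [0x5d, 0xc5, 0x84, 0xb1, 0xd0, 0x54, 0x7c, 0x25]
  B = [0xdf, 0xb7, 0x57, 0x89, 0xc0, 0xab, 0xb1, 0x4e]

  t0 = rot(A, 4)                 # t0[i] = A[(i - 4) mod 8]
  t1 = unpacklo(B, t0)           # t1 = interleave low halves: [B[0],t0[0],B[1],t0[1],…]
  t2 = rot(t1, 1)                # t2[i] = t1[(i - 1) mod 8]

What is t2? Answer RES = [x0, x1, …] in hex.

RES = [ 0x25  0xdf  0xd0  0xb7  0x54  0x57  0x7c  0x89 ]

→ t0 |d0|54|7c|25|5d|c5|84|b1|
→ t1 |df|d0|b7|54|57|7c|89|25|
→ t2 |25|df|d0|b7|54|57|7c|89|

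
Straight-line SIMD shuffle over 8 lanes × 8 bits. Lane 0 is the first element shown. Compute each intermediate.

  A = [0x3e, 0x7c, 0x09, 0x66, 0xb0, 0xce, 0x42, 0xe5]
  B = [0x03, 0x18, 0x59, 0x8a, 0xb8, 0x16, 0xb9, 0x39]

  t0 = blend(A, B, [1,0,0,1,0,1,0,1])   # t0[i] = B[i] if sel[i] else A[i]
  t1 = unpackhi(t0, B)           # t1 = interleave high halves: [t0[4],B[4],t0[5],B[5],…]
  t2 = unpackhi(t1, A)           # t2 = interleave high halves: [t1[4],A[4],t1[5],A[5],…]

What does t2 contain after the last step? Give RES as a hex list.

RES = [ 0x42  0xb0  0xb9  0xce  0x39  0x42  0x39  0xe5 ]

→ t0 |03|7c|09|8a|b0|16|42|39|
→ t1 |b0|b8|16|16|42|b9|39|39|
→ t2 |42|b0|b9|ce|39|42|39|e5|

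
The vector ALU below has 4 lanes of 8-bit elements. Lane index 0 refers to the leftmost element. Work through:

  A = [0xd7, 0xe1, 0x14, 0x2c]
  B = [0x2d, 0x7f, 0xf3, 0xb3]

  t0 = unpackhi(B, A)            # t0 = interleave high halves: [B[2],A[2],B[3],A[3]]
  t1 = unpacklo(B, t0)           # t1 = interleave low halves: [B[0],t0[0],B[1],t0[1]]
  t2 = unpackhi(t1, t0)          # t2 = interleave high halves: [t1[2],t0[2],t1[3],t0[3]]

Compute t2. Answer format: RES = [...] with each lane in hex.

RES = [0x7f, 0xb3, 0x14, 0x2c]

→ t0 |f3|14|b3|2c|
→ t1 |2d|f3|7f|14|
→ t2 |7f|b3|14|2c|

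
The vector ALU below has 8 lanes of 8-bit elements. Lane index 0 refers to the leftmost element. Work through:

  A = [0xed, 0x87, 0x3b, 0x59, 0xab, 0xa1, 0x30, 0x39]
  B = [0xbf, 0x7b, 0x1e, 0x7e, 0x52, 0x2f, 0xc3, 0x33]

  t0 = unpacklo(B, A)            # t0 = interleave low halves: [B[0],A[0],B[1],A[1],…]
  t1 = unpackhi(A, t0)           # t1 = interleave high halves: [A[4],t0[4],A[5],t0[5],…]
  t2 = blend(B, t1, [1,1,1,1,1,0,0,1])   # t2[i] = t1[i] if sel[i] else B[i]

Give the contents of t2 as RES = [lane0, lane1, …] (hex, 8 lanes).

→ t0 |bf|ed|7b|87|1e|3b|7e|59|
→ t1 |ab|1e|a1|3b|30|7e|39|59|
→ t2 |ab|1e|a1|3b|30|2f|c3|59|

RES = [ 0xab  0x1e  0xa1  0x3b  0x30  0x2f  0xc3  0x59 ]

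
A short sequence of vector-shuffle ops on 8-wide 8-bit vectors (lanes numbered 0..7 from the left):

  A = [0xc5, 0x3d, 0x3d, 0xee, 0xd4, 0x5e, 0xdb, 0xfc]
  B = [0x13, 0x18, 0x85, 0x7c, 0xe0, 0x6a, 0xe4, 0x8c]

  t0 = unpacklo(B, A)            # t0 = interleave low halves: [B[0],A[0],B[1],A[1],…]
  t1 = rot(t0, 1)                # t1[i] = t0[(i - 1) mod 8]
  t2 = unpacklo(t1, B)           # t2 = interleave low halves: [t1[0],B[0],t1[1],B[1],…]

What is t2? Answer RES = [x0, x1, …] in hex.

t0 = [0x13, 0xc5, 0x18, 0x3d, 0x85, 0x3d, 0x7c, 0xee]
t1 = [0xee, 0x13, 0xc5, 0x18, 0x3d, 0x85, 0x3d, 0x7c]
t2 = [0xee, 0x13, 0x13, 0x18, 0xc5, 0x85, 0x18, 0x7c]

RES = [ 0xee  0x13  0x13  0x18  0xc5  0x85  0x18  0x7c ]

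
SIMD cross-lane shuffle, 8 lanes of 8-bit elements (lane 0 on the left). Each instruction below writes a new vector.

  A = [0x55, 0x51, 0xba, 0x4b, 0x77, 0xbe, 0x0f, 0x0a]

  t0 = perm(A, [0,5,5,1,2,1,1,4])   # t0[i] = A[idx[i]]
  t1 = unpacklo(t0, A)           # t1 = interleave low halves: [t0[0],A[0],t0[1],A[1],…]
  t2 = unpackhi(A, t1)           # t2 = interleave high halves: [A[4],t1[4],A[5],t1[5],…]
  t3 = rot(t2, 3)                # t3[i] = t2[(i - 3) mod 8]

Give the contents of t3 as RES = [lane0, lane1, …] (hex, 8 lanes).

→ t0 |55|be|be|51|ba|51|51|77|
→ t1 |55|55|be|51|be|ba|51|4b|
→ t2 |77|be|be|ba|0f|51|0a|4b|
→ t3 |51|0a|4b|77|be|be|ba|0f|

RES = [ 0x51  0x0a  0x4b  0x77  0xbe  0xbe  0xba  0x0f ]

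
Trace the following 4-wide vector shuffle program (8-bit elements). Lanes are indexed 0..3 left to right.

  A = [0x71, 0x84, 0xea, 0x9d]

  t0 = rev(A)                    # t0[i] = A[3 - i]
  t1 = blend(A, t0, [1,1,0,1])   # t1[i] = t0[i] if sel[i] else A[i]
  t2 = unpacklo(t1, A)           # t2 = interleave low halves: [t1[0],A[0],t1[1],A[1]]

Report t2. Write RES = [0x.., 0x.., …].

t0 = [0x9d, 0xea, 0x84, 0x71]
t1 = [0x9d, 0xea, 0xea, 0x71]
t2 = [0x9d, 0x71, 0xea, 0x84]

RES = [ 0x9d  0x71  0xea  0x84 ]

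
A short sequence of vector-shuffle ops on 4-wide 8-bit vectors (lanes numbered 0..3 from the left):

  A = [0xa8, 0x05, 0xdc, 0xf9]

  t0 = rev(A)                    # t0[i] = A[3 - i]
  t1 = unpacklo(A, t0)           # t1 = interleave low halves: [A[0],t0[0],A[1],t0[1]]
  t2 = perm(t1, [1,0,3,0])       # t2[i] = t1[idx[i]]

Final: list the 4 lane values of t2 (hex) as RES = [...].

RES = [0xf9, 0xa8, 0xdc, 0xa8]

  t0: f9 dc 05 a8
  t1: a8 f9 05 dc
  t2: f9 a8 dc a8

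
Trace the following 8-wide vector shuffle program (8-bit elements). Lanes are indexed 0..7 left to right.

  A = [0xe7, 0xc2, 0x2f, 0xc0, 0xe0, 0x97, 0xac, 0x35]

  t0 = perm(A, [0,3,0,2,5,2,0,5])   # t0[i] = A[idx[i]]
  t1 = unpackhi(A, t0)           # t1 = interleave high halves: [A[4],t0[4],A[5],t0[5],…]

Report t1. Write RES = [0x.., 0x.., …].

t0 = [0xe7, 0xc0, 0xe7, 0x2f, 0x97, 0x2f, 0xe7, 0x97]
t1 = [0xe0, 0x97, 0x97, 0x2f, 0xac, 0xe7, 0x35, 0x97]

RES = [0xe0, 0x97, 0x97, 0x2f, 0xac, 0xe7, 0x35, 0x97]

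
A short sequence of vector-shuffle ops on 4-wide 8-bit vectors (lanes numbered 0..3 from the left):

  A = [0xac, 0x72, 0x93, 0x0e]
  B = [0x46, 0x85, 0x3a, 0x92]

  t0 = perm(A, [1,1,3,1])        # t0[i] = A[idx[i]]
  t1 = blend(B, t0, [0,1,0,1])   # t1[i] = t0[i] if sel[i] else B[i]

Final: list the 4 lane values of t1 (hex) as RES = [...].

→ t0 |72|72|0e|72|
→ t1 |46|72|3a|72|

RES = [0x46, 0x72, 0x3a, 0x72]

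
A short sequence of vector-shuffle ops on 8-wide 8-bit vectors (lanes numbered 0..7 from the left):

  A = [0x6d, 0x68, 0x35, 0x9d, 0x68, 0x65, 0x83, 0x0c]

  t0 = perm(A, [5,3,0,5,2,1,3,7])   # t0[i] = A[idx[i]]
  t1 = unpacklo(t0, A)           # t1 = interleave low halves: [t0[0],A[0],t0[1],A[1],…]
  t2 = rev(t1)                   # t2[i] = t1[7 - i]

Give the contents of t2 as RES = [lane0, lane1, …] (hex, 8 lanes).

→ t0 |65|9d|6d|65|35|68|9d|0c|
→ t1 |65|6d|9d|68|6d|35|65|9d|
→ t2 |9d|65|35|6d|68|9d|6d|65|

RES = [0x9d, 0x65, 0x35, 0x6d, 0x68, 0x9d, 0x6d, 0x65]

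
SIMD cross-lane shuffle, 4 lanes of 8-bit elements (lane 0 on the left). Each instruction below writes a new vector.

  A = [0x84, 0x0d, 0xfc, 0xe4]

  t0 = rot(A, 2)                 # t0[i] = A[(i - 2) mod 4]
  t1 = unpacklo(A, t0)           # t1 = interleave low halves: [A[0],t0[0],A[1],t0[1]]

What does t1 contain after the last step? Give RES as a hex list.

RES = [ 0x84  0xfc  0x0d  0xe4 ]

t0 = [0xfc, 0xe4, 0x84, 0x0d]
t1 = [0x84, 0xfc, 0x0d, 0xe4]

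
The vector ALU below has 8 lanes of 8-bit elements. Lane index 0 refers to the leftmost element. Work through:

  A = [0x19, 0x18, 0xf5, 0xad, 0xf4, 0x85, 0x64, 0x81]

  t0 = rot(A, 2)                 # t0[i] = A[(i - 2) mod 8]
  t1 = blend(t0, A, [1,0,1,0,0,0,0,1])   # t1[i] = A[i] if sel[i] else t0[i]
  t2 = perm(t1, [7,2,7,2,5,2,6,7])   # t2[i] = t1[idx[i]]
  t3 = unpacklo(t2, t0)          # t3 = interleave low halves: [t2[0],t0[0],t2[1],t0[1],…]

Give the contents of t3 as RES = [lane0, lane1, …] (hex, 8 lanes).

t0 = [0x64, 0x81, 0x19, 0x18, 0xf5, 0xad, 0xf4, 0x85]
t1 = [0x19, 0x81, 0xf5, 0x18, 0xf5, 0xad, 0xf4, 0x81]
t2 = [0x81, 0xf5, 0x81, 0xf5, 0xad, 0xf5, 0xf4, 0x81]
t3 = [0x81, 0x64, 0xf5, 0x81, 0x81, 0x19, 0xf5, 0x18]

RES = [0x81, 0x64, 0xf5, 0x81, 0x81, 0x19, 0xf5, 0x18]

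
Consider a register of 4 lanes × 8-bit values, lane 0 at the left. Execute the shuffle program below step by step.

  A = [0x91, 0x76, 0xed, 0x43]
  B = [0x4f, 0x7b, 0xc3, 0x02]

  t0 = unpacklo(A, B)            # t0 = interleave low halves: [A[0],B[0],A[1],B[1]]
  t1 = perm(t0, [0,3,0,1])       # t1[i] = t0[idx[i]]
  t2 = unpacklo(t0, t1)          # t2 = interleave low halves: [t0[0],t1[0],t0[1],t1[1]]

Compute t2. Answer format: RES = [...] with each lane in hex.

RES = [0x91, 0x91, 0x4f, 0x7b]

  t0: 91 4f 76 7b
  t1: 91 7b 91 4f
  t2: 91 91 4f 7b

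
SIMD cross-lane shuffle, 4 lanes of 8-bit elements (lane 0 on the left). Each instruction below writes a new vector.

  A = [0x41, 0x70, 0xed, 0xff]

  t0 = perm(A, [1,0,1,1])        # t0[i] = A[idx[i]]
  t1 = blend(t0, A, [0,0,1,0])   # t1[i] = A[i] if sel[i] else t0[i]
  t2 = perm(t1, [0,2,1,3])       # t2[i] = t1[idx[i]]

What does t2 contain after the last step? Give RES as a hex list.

RES = [ 0x70  0xed  0x41  0x70 ]

t0 = [0x70, 0x41, 0x70, 0x70]
t1 = [0x70, 0x41, 0xed, 0x70]
t2 = [0x70, 0xed, 0x41, 0x70]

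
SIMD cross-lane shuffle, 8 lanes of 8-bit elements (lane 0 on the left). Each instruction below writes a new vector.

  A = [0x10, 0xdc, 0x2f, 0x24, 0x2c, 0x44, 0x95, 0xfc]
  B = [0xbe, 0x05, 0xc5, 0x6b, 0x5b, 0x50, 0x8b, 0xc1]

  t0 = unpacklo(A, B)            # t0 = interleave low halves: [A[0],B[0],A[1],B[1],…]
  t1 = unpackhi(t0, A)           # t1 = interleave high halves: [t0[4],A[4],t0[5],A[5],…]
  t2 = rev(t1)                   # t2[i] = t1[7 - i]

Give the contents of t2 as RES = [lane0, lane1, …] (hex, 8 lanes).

t0 = [0x10, 0xbe, 0xdc, 0x05, 0x2f, 0xc5, 0x24, 0x6b]
t1 = [0x2f, 0x2c, 0xc5, 0x44, 0x24, 0x95, 0x6b, 0xfc]
t2 = [0xfc, 0x6b, 0x95, 0x24, 0x44, 0xc5, 0x2c, 0x2f]

RES = [0xfc, 0x6b, 0x95, 0x24, 0x44, 0xc5, 0x2c, 0x2f]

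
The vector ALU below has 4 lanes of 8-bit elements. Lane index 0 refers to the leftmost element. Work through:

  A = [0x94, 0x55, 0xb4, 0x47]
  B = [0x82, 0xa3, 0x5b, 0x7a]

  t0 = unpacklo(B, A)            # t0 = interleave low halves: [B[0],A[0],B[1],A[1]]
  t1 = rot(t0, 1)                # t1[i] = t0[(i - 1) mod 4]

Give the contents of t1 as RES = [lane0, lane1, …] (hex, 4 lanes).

RES = [0x55, 0x82, 0x94, 0xa3]

  t0: 82 94 a3 55
  t1: 55 82 94 a3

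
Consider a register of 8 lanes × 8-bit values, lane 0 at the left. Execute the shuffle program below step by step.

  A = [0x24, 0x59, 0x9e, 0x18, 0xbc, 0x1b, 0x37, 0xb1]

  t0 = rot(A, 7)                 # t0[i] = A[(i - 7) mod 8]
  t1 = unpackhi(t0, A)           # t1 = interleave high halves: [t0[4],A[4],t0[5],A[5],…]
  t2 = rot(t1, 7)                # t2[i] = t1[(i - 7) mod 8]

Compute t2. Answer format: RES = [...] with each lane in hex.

RES = [ 0xbc  0x37  0x1b  0xb1  0x37  0x24  0xb1  0x1b ]

  t0: 59 9e 18 bc 1b 37 b1 24
  t1: 1b bc 37 1b b1 37 24 b1
  t2: bc 37 1b b1 37 24 b1 1b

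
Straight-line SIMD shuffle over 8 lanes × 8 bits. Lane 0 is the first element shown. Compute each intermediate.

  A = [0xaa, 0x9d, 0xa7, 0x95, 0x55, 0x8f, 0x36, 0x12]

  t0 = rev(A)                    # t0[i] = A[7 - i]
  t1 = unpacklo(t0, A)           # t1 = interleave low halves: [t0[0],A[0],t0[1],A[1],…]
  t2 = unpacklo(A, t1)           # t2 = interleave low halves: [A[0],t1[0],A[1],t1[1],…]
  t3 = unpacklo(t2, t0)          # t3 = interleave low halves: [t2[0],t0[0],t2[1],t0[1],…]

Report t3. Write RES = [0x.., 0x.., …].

→ t0 |12|36|8f|55|95|a7|9d|aa|
→ t1 |12|aa|36|9d|8f|a7|55|95|
→ t2 |aa|12|9d|aa|a7|36|95|9d|
→ t3 |aa|12|12|36|9d|8f|aa|55|

RES = [ 0xaa  0x12  0x12  0x36  0x9d  0x8f  0xaa  0x55 ]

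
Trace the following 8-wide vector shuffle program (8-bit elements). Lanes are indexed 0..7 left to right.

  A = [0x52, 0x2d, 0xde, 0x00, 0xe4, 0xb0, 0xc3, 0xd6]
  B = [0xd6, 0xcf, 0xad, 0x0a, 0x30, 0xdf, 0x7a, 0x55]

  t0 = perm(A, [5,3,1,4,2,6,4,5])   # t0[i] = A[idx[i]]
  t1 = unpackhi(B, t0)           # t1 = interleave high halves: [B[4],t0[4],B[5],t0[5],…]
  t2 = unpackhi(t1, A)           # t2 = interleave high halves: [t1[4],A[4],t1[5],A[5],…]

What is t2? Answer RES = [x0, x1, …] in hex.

RES = [ 0x7a  0xe4  0xe4  0xb0  0x55  0xc3  0xb0  0xd6 ]

→ t0 |b0|00|2d|e4|de|c3|e4|b0|
→ t1 |30|de|df|c3|7a|e4|55|b0|
→ t2 |7a|e4|e4|b0|55|c3|b0|d6|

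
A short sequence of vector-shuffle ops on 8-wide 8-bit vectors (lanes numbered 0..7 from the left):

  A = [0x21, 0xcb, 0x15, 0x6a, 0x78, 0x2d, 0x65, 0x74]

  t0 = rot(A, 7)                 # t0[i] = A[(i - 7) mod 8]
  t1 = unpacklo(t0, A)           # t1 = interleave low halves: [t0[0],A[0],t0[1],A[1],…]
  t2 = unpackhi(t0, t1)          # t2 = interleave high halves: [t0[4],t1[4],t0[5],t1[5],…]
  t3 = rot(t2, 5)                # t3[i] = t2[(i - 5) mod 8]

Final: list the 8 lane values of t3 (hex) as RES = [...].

→ t0 |cb|15|6a|78|2d|65|74|21|
→ t1 |cb|21|15|cb|6a|15|78|6a|
→ t2 |2d|6a|65|15|74|78|21|6a|
→ t3 |15|74|78|21|6a|2d|6a|65|

RES = [ 0x15  0x74  0x78  0x21  0x6a  0x2d  0x6a  0x65 ]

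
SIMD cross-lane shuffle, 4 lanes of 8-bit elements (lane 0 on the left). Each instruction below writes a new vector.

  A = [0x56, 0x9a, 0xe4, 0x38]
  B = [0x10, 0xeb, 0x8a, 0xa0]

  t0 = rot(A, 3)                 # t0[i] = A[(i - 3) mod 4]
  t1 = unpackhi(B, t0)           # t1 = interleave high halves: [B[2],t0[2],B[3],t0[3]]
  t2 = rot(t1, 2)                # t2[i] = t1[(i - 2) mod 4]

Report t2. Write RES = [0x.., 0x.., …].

t0 = [0x9a, 0xe4, 0x38, 0x56]
t1 = [0x8a, 0x38, 0xa0, 0x56]
t2 = [0xa0, 0x56, 0x8a, 0x38]

RES = [ 0xa0  0x56  0x8a  0x38 ]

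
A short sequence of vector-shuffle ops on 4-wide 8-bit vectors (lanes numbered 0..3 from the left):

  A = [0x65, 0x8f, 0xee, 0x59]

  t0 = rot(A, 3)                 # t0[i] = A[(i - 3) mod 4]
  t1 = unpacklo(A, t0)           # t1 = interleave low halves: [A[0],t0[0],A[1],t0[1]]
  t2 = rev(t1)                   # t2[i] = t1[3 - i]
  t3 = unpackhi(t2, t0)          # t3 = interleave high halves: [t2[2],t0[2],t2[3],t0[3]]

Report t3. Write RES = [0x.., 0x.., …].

RES = [ 0x8f  0x59  0x65  0x65 ]

t0 = [0x8f, 0xee, 0x59, 0x65]
t1 = [0x65, 0x8f, 0x8f, 0xee]
t2 = [0xee, 0x8f, 0x8f, 0x65]
t3 = [0x8f, 0x59, 0x65, 0x65]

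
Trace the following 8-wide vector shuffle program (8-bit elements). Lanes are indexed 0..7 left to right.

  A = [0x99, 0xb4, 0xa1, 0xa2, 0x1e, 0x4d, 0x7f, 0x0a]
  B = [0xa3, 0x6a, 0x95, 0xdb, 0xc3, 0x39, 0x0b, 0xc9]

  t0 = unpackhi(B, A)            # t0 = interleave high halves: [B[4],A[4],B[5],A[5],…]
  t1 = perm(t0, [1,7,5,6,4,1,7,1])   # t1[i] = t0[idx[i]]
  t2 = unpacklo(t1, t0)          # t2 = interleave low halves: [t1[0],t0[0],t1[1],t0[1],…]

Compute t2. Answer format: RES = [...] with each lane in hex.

RES = [0x1e, 0xc3, 0x0a, 0x1e, 0x7f, 0x39, 0xc9, 0x4d]

→ t0 |c3|1e|39|4d|0b|7f|c9|0a|
→ t1 |1e|0a|7f|c9|0b|1e|0a|1e|
→ t2 |1e|c3|0a|1e|7f|39|c9|4d|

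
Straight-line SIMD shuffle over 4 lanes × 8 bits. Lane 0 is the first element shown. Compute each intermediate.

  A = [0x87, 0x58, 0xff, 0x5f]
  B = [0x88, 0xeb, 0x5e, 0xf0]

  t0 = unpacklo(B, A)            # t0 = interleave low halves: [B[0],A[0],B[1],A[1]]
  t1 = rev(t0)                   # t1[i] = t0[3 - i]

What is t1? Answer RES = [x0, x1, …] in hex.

  t0: 88 87 eb 58
  t1: 58 eb 87 88

RES = [ 0x58  0xeb  0x87  0x88 ]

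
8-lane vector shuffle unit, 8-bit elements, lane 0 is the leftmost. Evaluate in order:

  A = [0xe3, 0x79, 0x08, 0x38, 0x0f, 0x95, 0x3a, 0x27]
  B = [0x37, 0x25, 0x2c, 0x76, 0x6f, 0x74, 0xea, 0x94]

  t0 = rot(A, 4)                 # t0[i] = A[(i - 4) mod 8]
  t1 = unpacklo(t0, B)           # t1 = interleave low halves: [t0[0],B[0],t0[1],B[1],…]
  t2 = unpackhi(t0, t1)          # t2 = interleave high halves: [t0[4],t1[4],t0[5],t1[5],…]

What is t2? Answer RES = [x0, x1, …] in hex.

  t0: 0f 95 3a 27 e3 79 08 38
  t1: 0f 37 95 25 3a 2c 27 76
  t2: e3 3a 79 2c 08 27 38 76

RES = [ 0xe3  0x3a  0x79  0x2c  0x08  0x27  0x38  0x76 ]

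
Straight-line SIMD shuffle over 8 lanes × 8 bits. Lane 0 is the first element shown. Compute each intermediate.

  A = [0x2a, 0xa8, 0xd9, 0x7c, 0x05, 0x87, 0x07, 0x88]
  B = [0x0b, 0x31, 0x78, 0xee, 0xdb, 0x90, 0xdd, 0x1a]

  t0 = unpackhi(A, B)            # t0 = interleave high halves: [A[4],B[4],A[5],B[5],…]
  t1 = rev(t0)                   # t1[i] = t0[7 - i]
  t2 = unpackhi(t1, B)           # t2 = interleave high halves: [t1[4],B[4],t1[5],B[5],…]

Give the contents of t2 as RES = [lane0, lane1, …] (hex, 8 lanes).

RES = [0x90, 0xdb, 0x87, 0x90, 0xdb, 0xdd, 0x05, 0x1a]

  t0: 05 db 87 90 07 dd 88 1a
  t1: 1a 88 dd 07 90 87 db 05
  t2: 90 db 87 90 db dd 05 1a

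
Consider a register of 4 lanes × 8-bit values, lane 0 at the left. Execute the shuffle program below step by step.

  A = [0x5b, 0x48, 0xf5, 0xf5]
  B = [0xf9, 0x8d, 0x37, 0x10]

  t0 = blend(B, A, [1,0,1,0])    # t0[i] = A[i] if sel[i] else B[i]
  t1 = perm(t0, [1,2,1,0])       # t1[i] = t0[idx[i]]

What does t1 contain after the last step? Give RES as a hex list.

t0 = [0x5b, 0x8d, 0xf5, 0x10]
t1 = [0x8d, 0xf5, 0x8d, 0x5b]

RES = [ 0x8d  0xf5  0x8d  0x5b ]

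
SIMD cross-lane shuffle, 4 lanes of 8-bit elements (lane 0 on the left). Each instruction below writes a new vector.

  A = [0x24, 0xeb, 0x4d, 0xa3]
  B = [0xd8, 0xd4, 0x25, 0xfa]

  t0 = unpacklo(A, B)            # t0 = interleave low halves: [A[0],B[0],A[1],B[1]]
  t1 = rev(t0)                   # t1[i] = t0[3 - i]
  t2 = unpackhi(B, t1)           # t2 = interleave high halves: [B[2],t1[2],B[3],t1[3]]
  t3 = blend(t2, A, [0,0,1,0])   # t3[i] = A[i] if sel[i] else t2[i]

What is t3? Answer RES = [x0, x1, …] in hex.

  t0: 24 d8 eb d4
  t1: d4 eb d8 24
  t2: 25 d8 fa 24
  t3: 25 d8 4d 24

RES = [ 0x25  0xd8  0x4d  0x24 ]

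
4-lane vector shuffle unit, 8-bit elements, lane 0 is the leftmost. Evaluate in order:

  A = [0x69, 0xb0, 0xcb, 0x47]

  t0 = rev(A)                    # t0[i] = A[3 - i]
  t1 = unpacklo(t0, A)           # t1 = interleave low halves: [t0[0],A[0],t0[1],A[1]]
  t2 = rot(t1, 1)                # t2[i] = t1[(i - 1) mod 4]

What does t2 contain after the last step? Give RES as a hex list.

t0 = [0x47, 0xcb, 0xb0, 0x69]
t1 = [0x47, 0x69, 0xcb, 0xb0]
t2 = [0xb0, 0x47, 0x69, 0xcb]

RES = [ 0xb0  0x47  0x69  0xcb ]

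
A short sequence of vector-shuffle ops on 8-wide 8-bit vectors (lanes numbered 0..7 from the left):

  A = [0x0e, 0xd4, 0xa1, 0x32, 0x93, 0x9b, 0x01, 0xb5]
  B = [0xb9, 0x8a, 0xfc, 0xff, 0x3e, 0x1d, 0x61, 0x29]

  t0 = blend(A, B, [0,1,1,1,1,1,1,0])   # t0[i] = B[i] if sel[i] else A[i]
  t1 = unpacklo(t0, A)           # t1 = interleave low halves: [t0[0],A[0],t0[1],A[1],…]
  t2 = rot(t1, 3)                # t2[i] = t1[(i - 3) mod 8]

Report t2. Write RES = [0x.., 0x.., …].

  t0: 0e 8a fc ff 3e 1d 61 b5
  t1: 0e 0e 8a d4 fc a1 ff 32
  t2: a1 ff 32 0e 0e 8a d4 fc

RES = [0xa1, 0xff, 0x32, 0x0e, 0x0e, 0x8a, 0xd4, 0xfc]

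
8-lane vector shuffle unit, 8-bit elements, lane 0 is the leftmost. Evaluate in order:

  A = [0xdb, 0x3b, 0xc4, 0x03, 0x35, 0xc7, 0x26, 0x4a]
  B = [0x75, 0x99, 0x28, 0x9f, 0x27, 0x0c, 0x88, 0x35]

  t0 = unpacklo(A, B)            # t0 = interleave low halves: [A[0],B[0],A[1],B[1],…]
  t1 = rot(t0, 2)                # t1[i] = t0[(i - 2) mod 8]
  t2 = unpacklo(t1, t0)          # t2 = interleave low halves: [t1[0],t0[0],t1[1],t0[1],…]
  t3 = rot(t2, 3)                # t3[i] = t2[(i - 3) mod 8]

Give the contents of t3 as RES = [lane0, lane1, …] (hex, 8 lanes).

  t0: db 75 3b 99 c4 28 03 9f
  t1: 03 9f db 75 3b 99 c4 28
  t2: 03 db 9f 75 db 3b 75 99
  t3: 3b 75 99 03 db 9f 75 db

RES = [ 0x3b  0x75  0x99  0x03  0xdb  0x9f  0x75  0xdb ]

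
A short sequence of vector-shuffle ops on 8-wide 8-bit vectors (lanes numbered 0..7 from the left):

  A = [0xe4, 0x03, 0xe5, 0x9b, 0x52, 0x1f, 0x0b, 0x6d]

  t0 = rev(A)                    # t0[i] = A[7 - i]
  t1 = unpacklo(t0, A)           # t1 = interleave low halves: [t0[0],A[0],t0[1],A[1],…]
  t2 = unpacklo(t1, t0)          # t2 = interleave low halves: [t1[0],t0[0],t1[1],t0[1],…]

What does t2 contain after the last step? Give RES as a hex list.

t0 = [0x6d, 0x0b, 0x1f, 0x52, 0x9b, 0xe5, 0x03, 0xe4]
t1 = [0x6d, 0xe4, 0x0b, 0x03, 0x1f, 0xe5, 0x52, 0x9b]
t2 = [0x6d, 0x6d, 0xe4, 0x0b, 0x0b, 0x1f, 0x03, 0x52]

RES = [ 0x6d  0x6d  0xe4  0x0b  0x0b  0x1f  0x03  0x52 ]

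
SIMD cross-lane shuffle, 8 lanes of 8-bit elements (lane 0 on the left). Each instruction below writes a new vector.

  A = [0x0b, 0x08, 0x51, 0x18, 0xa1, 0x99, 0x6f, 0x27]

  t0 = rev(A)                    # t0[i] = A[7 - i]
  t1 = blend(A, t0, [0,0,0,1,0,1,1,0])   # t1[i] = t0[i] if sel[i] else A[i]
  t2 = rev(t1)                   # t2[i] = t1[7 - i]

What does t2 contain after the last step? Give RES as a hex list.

RES = [ 0x27  0x08  0x51  0xa1  0xa1  0x51  0x08  0x0b ]

  t0: 27 6f 99 a1 18 51 08 0b
  t1: 0b 08 51 a1 a1 51 08 27
  t2: 27 08 51 a1 a1 51 08 0b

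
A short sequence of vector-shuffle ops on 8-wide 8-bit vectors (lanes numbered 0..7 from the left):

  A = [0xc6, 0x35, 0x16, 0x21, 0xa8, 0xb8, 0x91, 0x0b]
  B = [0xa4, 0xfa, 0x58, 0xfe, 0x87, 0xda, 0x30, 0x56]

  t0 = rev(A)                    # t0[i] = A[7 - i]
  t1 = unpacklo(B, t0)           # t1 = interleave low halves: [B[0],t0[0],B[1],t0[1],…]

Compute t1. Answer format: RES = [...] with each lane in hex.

RES = [ 0xa4  0x0b  0xfa  0x91  0x58  0xb8  0xfe  0xa8 ]

  t0: 0b 91 b8 a8 21 16 35 c6
  t1: a4 0b fa 91 58 b8 fe a8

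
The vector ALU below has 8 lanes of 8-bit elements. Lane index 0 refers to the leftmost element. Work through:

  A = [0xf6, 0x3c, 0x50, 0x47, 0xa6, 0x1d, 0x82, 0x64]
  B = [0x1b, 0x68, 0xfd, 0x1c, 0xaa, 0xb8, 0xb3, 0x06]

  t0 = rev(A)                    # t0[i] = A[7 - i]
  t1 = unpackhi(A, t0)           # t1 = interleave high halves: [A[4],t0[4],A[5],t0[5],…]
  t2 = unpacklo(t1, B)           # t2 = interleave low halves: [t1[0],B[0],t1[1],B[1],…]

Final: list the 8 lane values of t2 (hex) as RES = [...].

→ t0 |64|82|1d|a6|47|50|3c|f6|
→ t1 |a6|47|1d|50|82|3c|64|f6|
→ t2 |a6|1b|47|68|1d|fd|50|1c|

RES = [0xa6, 0x1b, 0x47, 0x68, 0x1d, 0xfd, 0x50, 0x1c]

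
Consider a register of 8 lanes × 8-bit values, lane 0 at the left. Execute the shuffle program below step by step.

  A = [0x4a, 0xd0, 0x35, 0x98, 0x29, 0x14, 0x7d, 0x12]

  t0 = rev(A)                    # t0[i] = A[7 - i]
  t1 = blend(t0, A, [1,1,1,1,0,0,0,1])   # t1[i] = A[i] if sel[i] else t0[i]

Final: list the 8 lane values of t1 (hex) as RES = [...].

RES = [ 0x4a  0xd0  0x35  0x98  0x98  0x35  0xd0  0x12 ]

  t0: 12 7d 14 29 98 35 d0 4a
  t1: 4a d0 35 98 98 35 d0 12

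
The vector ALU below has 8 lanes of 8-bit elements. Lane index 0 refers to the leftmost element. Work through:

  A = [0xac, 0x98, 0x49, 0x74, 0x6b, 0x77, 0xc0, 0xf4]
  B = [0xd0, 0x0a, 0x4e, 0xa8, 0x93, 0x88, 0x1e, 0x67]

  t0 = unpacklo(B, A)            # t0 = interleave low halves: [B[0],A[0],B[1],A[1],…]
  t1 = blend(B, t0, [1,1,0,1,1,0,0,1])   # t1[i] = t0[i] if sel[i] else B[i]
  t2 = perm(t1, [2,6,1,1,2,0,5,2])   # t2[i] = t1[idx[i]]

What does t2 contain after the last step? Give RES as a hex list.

RES = [0x4e, 0x1e, 0xac, 0xac, 0x4e, 0xd0, 0x88, 0x4e]

→ t0 |d0|ac|0a|98|4e|49|a8|74|
→ t1 |d0|ac|4e|98|4e|88|1e|74|
→ t2 |4e|1e|ac|ac|4e|d0|88|4e|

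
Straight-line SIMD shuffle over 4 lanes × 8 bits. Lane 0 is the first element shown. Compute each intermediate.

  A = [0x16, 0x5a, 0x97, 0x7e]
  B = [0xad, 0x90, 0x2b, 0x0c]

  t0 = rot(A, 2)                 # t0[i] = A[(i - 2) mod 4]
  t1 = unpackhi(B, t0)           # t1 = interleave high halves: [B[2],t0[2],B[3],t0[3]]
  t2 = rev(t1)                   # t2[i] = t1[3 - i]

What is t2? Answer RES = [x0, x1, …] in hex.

→ t0 |97|7e|16|5a|
→ t1 |2b|16|0c|5a|
→ t2 |5a|0c|16|2b|

RES = [0x5a, 0x0c, 0x16, 0x2b]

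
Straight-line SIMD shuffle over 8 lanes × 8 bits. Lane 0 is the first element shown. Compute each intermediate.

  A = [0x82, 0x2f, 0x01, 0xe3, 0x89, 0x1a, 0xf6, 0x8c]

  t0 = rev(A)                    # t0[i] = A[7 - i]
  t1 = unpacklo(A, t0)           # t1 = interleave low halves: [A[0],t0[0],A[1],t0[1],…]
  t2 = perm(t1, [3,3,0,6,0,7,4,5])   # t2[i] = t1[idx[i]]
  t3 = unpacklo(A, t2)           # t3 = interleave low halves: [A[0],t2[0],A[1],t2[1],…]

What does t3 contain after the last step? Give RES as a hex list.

t0 = [0x8c, 0xf6, 0x1a, 0x89, 0xe3, 0x01, 0x2f, 0x82]
t1 = [0x82, 0x8c, 0x2f, 0xf6, 0x01, 0x1a, 0xe3, 0x89]
t2 = [0xf6, 0xf6, 0x82, 0xe3, 0x82, 0x89, 0x01, 0x1a]
t3 = [0x82, 0xf6, 0x2f, 0xf6, 0x01, 0x82, 0xe3, 0xe3]

RES = [0x82, 0xf6, 0x2f, 0xf6, 0x01, 0x82, 0xe3, 0xe3]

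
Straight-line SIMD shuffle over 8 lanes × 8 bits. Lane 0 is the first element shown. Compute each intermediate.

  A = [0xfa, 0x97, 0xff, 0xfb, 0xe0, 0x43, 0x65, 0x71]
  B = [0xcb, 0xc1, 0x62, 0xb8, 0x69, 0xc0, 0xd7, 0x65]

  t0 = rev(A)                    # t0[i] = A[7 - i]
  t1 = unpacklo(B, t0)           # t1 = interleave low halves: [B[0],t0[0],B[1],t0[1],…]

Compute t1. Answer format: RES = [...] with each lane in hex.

RES = [0xcb, 0x71, 0xc1, 0x65, 0x62, 0x43, 0xb8, 0xe0]

→ t0 |71|65|43|e0|fb|ff|97|fa|
→ t1 |cb|71|c1|65|62|43|b8|e0|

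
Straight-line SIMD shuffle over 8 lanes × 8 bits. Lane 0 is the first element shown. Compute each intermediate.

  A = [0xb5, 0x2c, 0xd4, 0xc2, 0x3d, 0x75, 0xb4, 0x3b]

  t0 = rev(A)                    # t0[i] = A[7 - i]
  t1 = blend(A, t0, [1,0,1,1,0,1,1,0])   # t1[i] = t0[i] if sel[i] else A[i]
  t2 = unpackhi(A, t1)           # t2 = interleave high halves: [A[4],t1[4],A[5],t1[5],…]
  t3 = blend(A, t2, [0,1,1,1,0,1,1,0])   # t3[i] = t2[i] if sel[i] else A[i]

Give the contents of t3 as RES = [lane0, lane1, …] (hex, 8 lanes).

t0 = [0x3b, 0xb4, 0x75, 0x3d, 0xc2, 0xd4, 0x2c, 0xb5]
t1 = [0x3b, 0x2c, 0x75, 0x3d, 0x3d, 0xd4, 0x2c, 0x3b]
t2 = [0x3d, 0x3d, 0x75, 0xd4, 0xb4, 0x2c, 0x3b, 0x3b]
t3 = [0xb5, 0x3d, 0x75, 0xd4, 0x3d, 0x2c, 0x3b, 0x3b]

RES = [ 0xb5  0x3d  0x75  0xd4  0x3d  0x2c  0x3b  0x3b ]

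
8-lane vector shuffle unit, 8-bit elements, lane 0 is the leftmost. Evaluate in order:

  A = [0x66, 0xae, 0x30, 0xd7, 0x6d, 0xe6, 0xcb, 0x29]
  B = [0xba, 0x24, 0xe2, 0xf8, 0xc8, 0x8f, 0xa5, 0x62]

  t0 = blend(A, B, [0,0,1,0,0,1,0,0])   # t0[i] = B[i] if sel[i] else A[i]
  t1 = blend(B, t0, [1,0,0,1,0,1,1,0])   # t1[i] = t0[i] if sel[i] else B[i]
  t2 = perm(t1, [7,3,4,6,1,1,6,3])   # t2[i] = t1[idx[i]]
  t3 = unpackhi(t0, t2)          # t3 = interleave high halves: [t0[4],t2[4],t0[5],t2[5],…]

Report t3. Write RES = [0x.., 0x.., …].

RES = [ 0x6d  0x24  0x8f  0x24  0xcb  0xcb  0x29  0xd7 ]

t0 = [0x66, 0xae, 0xe2, 0xd7, 0x6d, 0x8f, 0xcb, 0x29]
t1 = [0x66, 0x24, 0xe2, 0xd7, 0xc8, 0x8f, 0xcb, 0x62]
t2 = [0x62, 0xd7, 0xc8, 0xcb, 0x24, 0x24, 0xcb, 0xd7]
t3 = [0x6d, 0x24, 0x8f, 0x24, 0xcb, 0xcb, 0x29, 0xd7]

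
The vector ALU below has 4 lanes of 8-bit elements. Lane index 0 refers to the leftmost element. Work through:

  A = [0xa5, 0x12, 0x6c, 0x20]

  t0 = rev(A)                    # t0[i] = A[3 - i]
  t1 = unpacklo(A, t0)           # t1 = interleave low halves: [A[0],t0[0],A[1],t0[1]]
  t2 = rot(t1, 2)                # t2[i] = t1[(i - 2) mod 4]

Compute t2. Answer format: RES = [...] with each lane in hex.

RES = [0x12, 0x6c, 0xa5, 0x20]

→ t0 |20|6c|12|a5|
→ t1 |a5|20|12|6c|
→ t2 |12|6c|a5|20|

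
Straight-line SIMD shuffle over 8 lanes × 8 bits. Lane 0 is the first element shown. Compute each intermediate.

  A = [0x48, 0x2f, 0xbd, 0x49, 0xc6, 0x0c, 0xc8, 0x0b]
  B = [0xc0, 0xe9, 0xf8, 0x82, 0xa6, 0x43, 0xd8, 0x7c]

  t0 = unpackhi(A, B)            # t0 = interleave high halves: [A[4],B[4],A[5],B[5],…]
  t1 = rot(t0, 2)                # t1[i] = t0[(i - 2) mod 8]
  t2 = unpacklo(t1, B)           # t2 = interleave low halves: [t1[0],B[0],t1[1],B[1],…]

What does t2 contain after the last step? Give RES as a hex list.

RES = [ 0x0b  0xc0  0x7c  0xe9  0xc6  0xf8  0xa6  0x82 ]

→ t0 |c6|a6|0c|43|c8|d8|0b|7c|
→ t1 |0b|7c|c6|a6|0c|43|c8|d8|
→ t2 |0b|c0|7c|e9|c6|f8|a6|82|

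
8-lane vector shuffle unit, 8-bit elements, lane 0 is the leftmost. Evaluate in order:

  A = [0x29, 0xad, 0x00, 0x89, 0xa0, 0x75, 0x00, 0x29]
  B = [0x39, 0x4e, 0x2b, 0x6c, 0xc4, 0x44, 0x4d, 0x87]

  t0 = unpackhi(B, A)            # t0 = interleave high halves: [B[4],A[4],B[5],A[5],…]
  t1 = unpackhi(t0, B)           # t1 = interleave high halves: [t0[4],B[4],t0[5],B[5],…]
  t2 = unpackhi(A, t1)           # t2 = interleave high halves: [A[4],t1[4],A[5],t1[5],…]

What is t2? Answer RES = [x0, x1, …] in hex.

t0 = [0xc4, 0xa0, 0x44, 0x75, 0x4d, 0x00, 0x87, 0x29]
t1 = [0x4d, 0xc4, 0x00, 0x44, 0x87, 0x4d, 0x29, 0x87]
t2 = [0xa0, 0x87, 0x75, 0x4d, 0x00, 0x29, 0x29, 0x87]

RES = [0xa0, 0x87, 0x75, 0x4d, 0x00, 0x29, 0x29, 0x87]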